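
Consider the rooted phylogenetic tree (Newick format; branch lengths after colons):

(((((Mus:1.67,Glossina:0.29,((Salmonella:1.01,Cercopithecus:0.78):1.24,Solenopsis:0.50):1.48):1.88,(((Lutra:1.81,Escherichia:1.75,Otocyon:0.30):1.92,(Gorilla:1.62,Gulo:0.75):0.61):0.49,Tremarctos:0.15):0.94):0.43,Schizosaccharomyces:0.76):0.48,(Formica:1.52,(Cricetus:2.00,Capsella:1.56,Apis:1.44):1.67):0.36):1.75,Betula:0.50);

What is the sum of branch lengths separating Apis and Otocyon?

The path runs Apis → … → MRCA → … → Otocyon; the MRCA is the node subtending ((((Mus,Glossina,((Salmonella,Cercopithecus),Solenopsis)),(((Lutra,Escherichia,Otocyon),(Gorilla,Gulo)),Tremarctos)),Schizosaccharomyces),(Formica,(Cricetus,Capsella,Apis))).
Branch lengths along that path: 1.44 + 1.67 + 0.36 + 0.48 + 0.43 + 0.94 + 0.49 + 1.92 + 0.30 = 8.03.

8.03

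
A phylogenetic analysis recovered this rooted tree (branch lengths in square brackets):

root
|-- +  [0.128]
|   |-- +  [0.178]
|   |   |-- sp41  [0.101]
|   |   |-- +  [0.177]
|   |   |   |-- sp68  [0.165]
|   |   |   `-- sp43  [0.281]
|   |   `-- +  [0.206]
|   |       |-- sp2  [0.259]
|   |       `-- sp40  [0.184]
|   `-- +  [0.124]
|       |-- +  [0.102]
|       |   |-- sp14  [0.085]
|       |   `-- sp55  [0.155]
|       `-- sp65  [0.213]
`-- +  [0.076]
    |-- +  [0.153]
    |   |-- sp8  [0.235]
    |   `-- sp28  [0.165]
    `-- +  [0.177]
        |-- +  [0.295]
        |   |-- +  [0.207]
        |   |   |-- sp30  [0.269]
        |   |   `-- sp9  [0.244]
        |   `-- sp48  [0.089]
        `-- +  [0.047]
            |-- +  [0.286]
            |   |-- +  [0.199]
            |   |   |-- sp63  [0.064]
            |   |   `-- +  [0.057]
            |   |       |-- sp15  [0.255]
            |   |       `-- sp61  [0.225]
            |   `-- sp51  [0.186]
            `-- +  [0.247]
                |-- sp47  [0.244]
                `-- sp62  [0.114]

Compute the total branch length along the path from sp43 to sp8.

The path runs sp43 → … → MRCA → … → sp8; the MRCA is the root of the tree.
Branch lengths along that path: 0.281 + 0.177 + 0.178 + 0.128 + 0.076 + 0.153 + 0.235 = 1.228.

1.228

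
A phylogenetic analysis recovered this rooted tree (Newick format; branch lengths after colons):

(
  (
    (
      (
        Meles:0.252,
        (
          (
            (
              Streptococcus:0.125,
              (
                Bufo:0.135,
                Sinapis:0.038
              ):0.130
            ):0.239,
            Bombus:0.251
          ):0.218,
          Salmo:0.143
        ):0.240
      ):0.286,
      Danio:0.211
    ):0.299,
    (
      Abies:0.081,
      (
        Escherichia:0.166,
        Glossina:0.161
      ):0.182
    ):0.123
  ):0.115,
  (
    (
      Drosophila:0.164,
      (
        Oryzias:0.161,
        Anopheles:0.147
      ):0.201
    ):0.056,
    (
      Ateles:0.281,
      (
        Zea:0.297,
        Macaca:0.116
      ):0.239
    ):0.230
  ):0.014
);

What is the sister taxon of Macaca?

Macaca attaches to the tree at the node subtending (Zea,Macaca).
The other lineage descending from that same node — the sister group — is the single tip Zea.

Zea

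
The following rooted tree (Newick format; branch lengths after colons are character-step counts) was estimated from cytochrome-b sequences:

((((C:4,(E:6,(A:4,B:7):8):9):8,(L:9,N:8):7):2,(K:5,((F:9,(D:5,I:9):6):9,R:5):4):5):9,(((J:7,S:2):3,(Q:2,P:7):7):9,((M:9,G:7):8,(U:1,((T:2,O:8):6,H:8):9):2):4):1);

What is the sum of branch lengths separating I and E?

The path runs I → … → MRCA → … → E; the MRCA is the node subtending (((C,(E,(A,B))),(L,N)),(K,((F,(D,I)),R))).
Branch lengths along that path: 9 + 6 + 9 + 4 + 5 + 2 + 8 + 9 + 6 = 58.

58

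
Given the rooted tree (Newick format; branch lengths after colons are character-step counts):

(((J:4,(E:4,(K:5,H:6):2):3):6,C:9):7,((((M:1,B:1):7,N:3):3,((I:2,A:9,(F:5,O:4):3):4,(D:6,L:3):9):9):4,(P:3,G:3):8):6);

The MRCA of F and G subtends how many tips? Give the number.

11

The MRCA of F and G is the node subtending ((((M,B),N),((I,A,(F,O)),(D,L))),(P,G)).
That clade contains 11 terminal taxa: A, B, D, F, G, I, L, M, N, O, P.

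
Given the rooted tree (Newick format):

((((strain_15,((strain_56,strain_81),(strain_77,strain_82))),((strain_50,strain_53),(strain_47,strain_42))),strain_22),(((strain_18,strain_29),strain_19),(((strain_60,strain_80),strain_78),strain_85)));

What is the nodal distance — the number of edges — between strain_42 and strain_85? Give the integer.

8

The MRCA of strain_42 and strain_85 is the root of the tree.
From strain_42 up to that node: 5 branches. From strain_85 up to the same node: 3 branches. Total: 5 + 3 = 8.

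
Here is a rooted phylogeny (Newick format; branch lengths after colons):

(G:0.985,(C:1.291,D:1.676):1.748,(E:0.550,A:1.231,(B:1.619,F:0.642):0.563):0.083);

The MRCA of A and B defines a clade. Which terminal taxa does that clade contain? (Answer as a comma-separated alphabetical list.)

Tracing A: it sits inside (E,A,(B,F)).
Tracing B: it sits inside (B,F).
The smallest clade enclosing both is (E,A,(B,F)); the answer is its 4 terminal taxa in alphabetical order.

A, B, E, F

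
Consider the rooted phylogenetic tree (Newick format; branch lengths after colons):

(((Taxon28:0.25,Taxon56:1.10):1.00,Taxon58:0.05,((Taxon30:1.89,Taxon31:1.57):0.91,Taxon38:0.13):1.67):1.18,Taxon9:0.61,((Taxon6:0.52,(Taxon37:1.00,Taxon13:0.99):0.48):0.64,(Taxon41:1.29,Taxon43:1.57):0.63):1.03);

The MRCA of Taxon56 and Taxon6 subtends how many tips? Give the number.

The MRCA of Taxon56 and Taxon6 is the root, so the clade is the entire tree.
That clade contains 12 terminal taxa: Taxon13, Taxon28, Taxon30, Taxon31, Taxon37, Taxon38, Taxon41, Taxon43, Taxon56, Taxon58, Taxon6, Taxon9.

12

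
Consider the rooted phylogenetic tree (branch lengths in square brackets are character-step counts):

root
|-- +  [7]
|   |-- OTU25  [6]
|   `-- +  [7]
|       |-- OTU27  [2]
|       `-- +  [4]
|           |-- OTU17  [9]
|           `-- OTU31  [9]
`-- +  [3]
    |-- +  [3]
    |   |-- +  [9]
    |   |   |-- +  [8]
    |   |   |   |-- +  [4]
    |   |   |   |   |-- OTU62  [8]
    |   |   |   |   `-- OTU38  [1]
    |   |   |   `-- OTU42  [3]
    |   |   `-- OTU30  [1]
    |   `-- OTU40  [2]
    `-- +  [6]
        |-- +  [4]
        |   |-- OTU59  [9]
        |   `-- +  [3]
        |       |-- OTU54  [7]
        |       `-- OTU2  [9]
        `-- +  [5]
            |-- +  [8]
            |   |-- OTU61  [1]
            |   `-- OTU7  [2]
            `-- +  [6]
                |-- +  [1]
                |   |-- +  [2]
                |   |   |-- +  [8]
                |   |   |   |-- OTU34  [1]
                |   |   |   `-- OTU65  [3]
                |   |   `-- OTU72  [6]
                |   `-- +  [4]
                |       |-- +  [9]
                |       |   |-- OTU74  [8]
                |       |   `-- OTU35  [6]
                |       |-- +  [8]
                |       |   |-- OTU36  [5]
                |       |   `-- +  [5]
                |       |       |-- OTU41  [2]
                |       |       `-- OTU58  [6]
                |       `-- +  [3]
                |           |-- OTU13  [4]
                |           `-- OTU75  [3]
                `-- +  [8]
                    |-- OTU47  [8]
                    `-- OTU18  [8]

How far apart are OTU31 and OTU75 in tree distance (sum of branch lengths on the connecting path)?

58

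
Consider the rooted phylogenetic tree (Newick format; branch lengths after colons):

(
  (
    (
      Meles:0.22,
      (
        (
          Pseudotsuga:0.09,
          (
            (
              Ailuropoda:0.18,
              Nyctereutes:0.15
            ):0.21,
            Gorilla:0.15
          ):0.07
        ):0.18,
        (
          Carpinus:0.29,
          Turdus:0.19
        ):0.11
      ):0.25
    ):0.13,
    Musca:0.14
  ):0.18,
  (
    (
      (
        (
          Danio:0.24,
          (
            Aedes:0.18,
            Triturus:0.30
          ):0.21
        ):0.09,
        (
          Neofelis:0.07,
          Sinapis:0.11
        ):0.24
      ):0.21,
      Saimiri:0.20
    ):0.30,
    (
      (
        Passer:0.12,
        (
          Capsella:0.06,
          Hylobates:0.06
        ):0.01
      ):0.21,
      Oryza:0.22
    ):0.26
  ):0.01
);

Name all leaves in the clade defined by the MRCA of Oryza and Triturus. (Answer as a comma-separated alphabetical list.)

Aedes, Capsella, Danio, Hylobates, Neofelis, Oryza, Passer, Saimiri, Sinapis, Triturus

Tracing Oryza: it sits inside ((Passer,(Capsella,Hylobates)),Oryza).
Tracing Triturus: it sits inside (Aedes,Triturus).
The smallest clade enclosing both is ((((Danio,(Aedes,Triturus)),(Neofelis,Sinapis)),Saimiri),((Passer,(Capsella,Hylobates)),Oryza)); the answer is its 10 terminal taxa in alphabetical order.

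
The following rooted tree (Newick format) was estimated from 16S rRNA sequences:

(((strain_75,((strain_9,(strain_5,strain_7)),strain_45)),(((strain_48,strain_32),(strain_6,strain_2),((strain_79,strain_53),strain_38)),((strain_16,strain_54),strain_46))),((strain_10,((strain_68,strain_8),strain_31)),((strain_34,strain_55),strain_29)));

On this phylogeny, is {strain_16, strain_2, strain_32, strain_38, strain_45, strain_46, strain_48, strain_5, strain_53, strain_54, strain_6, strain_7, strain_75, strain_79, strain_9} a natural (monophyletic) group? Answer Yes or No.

Yes

The most recent common ancestor of these taxa subtends ((strain_75,((strain_9,(strain_5,strain_7)),strain_45)),(((strain_48,strain_32),(strain_6,strain_2),((strain_79,strain_53),strain_38)),((strain_16,strain_54),strain_46))).
That clade has exactly 15 tips — every listed taxon and nothing else — so the group is monophyletic.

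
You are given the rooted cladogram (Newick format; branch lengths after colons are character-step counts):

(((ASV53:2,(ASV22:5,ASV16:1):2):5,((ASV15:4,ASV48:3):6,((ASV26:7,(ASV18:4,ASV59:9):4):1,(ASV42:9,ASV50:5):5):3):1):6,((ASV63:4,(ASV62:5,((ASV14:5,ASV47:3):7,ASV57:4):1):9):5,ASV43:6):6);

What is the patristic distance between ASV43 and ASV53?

25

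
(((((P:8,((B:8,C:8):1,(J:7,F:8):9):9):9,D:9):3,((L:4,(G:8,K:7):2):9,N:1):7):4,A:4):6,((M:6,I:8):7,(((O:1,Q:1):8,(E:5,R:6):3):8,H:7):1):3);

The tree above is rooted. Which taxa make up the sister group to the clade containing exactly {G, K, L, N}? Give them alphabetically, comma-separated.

B, C, D, F, J, P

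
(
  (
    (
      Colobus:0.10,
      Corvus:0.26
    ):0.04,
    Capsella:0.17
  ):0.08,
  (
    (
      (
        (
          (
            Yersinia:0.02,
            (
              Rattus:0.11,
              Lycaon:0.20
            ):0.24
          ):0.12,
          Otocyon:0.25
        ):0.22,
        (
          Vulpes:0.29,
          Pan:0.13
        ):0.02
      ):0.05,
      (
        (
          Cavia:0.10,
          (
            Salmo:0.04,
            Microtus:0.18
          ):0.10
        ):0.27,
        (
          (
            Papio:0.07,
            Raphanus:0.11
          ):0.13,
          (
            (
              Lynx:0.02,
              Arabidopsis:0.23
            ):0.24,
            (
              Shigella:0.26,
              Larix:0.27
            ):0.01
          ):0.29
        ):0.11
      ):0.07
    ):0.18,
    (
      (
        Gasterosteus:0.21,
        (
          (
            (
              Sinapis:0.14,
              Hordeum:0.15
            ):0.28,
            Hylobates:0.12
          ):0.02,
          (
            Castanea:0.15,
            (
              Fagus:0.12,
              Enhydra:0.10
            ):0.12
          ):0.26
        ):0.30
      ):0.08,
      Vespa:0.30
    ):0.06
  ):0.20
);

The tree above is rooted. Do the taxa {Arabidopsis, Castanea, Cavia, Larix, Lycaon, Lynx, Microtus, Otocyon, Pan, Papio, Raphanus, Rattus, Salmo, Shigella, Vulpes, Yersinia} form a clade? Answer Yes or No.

No

The MRCA of the listed taxa subtends (((((Yersinia,(Rattus,Lycaon)),Otocyon),(Vulpes,Pan)),((Cavia,(Salmo,Microtus)),((Papio,Raphanus),((Lynx,Arabidopsis),(Shigella,Larix))))),((Gasterosteus,(((Sinapis,Hordeum),Hylobates),(Castanea,(Fagus,Enhydra)))),Vespa)).
That clade also contains Enhydra, Fagus, Gasterosteus, Hordeum, Hylobates, Sinapis, Vespa, which are not in the proposed group, so the group is not monophyletic.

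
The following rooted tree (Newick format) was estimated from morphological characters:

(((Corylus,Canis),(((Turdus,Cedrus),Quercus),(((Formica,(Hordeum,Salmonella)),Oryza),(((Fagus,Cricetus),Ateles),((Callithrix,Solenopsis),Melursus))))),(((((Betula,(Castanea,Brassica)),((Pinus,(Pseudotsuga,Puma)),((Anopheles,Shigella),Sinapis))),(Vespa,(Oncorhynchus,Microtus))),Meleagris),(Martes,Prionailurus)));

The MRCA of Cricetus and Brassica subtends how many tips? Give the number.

30

The MRCA of Cricetus and Brassica is the root, so the clade is the entire tree.
That clade contains 30 terminal taxa: Anopheles, Ateles, Betula, Brassica, Callithrix, Canis, Castanea, Cedrus, Corylus, Cricetus, Fagus, Formica, Hordeum, Martes, Meleagris, Melursus, Microtus, Oncorhynchus, Oryza, Pinus, Prionailurus, Pseudotsuga, Puma, Quercus, Salmonella, Shigella, Sinapis, Solenopsis, Turdus, Vespa.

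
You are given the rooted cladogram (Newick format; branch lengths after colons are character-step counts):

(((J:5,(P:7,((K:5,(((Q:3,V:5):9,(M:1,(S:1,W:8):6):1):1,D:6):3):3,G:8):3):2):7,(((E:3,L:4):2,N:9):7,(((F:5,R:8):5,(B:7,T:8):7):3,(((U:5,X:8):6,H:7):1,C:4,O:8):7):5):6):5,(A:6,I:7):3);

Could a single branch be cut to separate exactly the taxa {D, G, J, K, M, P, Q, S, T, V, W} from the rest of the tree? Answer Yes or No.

The MRCA of the listed taxa subtends ((J,(P,((K,(((Q,V),(M,(S,W))),D)),G))),(((E,L),N),(((F,R),(B,T)),(((U,X),H),C,O)))).
That clade also contains B, C, E, F, H, L, N, O, R, U, X, which are not in the proposed group, so the group is not monophyletic.

No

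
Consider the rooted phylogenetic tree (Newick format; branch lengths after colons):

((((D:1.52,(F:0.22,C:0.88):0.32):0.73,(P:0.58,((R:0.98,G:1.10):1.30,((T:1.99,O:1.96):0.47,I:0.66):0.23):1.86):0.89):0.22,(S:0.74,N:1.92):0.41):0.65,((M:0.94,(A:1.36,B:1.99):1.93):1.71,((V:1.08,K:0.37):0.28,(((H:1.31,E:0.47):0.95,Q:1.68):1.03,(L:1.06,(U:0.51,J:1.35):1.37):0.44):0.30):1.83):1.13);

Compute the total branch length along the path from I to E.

10.22

The path runs I → … → MRCA → … → E; the MRCA is the root of the tree.
Branch lengths along that path: 0.66 + 0.23 + 1.86 + 0.89 + 0.22 + 0.65 + 1.13 + 1.83 + 0.30 + 1.03 + 0.95 + 0.47 = 10.22.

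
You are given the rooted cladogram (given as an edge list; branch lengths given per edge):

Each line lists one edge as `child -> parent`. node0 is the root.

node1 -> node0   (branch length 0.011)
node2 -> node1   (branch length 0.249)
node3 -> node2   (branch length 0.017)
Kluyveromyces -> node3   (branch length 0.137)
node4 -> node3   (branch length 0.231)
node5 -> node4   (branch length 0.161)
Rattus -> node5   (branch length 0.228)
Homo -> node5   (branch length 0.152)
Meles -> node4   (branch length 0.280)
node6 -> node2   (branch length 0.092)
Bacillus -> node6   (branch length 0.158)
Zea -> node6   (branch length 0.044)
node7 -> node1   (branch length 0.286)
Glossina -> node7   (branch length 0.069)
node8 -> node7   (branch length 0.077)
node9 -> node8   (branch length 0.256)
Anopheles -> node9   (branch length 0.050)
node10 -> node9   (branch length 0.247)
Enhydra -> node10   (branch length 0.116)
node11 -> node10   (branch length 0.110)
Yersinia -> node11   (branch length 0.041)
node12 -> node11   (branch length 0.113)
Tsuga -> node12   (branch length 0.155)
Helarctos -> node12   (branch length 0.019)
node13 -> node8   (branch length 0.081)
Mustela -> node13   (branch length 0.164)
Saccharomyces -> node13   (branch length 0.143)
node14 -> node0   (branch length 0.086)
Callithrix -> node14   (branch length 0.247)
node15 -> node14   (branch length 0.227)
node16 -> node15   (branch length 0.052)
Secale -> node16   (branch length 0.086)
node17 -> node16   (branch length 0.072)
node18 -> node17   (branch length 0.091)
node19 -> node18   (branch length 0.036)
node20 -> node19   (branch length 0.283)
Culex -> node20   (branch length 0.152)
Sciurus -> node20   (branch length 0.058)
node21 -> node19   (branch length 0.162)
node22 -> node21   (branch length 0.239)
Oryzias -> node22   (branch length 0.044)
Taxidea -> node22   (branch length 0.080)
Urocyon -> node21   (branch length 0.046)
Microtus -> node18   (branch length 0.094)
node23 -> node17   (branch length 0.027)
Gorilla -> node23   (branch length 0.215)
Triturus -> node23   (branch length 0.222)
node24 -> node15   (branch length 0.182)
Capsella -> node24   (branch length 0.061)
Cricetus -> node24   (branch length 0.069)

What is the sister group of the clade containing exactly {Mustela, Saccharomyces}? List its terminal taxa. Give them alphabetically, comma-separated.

Anopheles, Enhydra, Helarctos, Tsuga, Yersinia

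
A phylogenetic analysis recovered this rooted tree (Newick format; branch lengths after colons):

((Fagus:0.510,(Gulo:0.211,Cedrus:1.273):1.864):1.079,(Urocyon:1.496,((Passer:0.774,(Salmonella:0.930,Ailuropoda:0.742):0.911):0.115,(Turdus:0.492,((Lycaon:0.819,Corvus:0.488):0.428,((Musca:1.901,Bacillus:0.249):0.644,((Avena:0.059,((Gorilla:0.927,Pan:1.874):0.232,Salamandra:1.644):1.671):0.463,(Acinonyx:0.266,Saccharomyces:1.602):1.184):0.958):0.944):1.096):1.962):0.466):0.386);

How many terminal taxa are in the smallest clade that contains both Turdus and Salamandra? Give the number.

11

The MRCA of Turdus and Salamandra is the node subtending (Turdus,((Lycaon,Corvus),((Musca,Bacillus),((Avena,((Gorilla,Pan),Salamandra)),(Acinonyx,Saccharomyces))))).
That clade contains 11 terminal taxa: Acinonyx, Avena, Bacillus, Corvus, Gorilla, Lycaon, Musca, Pan, Saccharomyces, Salamandra, Turdus.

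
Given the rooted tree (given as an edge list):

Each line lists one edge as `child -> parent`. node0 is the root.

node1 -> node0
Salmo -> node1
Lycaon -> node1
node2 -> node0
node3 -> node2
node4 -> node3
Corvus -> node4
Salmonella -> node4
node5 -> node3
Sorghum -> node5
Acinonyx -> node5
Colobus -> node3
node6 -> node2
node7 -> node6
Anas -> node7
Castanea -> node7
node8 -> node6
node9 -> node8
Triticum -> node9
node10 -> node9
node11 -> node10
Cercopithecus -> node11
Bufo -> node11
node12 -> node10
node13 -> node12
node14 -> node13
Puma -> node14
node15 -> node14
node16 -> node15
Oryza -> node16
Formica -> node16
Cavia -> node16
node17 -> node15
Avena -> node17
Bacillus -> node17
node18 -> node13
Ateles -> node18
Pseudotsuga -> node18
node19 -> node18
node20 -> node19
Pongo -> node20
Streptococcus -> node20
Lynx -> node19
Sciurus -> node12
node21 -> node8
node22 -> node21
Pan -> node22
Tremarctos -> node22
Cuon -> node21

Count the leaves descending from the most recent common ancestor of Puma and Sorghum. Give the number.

The MRCA of Puma and Sorghum is the node subtending (((Corvus,Salmonella),(Sorghum,Acinonyx),Colobus),((Anas,Castanea),((Triticum,((Cercopithecus,Bufo),(((Puma,((Oryza,Formica,Cavia),(Avena,Bacillus))),(Ateles,Pseudotsuga,((Pongo,Streptococcus),Lynx))),Sciurus))),((Pan,Tremarctos),Cuon)))).
That clade contains 25 terminal taxa: Acinonyx, Anas, Ateles, Avena, Bacillus, Bufo, Castanea, Cavia, Cercopithecus, Colobus, Corvus, Cuon, Formica, Lynx, Oryza, Pan, Pongo, Pseudotsuga, Puma, Salmonella, Sciurus, Sorghum, Streptococcus, Tremarctos, Triticum.

25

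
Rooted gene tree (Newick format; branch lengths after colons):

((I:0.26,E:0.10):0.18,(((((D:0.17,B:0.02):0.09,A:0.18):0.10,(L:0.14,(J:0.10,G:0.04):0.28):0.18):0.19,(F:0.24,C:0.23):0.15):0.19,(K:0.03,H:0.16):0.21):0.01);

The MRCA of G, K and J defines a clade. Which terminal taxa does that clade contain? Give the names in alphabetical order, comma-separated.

Tracing G: it sits inside (J,G).
Tracing K: it sits inside (K,H).
Tracing J: it sits inside (J,G).
The smallest clade enclosing all 3 is (((((D,B),A),(L,(J,G))),(F,C)),(K,H)); the answer is its 10 terminal taxa in alphabetical order.

A, B, C, D, F, G, H, J, K, L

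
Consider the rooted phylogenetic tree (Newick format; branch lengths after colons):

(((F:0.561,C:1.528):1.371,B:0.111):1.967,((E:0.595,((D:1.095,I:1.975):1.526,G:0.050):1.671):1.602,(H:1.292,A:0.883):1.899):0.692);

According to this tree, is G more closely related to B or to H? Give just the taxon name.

H

The MRCA of G and H subtends ((E,((D,I),G)),(H,A)) (6 taxa).
The MRCA of G and B is the root, subtending the entire tree (9 taxa).
The first is nested inside the second, so G shares a more recent common ancestor with H.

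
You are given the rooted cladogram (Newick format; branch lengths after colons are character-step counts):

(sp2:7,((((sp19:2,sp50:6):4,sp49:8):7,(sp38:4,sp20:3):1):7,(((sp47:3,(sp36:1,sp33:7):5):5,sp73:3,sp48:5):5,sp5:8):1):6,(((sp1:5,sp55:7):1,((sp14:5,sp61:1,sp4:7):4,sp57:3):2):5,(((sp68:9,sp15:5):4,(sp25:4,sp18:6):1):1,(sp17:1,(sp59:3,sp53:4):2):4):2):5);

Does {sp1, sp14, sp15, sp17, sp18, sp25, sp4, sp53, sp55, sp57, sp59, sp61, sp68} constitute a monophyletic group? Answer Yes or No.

The most recent common ancestor of these taxa subtends (((sp1,sp55),((sp14,sp61,sp4),sp57)),(((sp68,sp15),(sp25,sp18)),(sp17,(sp59,sp53)))).
That clade has exactly 13 tips — every listed taxon and nothing else — so the group is monophyletic.

Yes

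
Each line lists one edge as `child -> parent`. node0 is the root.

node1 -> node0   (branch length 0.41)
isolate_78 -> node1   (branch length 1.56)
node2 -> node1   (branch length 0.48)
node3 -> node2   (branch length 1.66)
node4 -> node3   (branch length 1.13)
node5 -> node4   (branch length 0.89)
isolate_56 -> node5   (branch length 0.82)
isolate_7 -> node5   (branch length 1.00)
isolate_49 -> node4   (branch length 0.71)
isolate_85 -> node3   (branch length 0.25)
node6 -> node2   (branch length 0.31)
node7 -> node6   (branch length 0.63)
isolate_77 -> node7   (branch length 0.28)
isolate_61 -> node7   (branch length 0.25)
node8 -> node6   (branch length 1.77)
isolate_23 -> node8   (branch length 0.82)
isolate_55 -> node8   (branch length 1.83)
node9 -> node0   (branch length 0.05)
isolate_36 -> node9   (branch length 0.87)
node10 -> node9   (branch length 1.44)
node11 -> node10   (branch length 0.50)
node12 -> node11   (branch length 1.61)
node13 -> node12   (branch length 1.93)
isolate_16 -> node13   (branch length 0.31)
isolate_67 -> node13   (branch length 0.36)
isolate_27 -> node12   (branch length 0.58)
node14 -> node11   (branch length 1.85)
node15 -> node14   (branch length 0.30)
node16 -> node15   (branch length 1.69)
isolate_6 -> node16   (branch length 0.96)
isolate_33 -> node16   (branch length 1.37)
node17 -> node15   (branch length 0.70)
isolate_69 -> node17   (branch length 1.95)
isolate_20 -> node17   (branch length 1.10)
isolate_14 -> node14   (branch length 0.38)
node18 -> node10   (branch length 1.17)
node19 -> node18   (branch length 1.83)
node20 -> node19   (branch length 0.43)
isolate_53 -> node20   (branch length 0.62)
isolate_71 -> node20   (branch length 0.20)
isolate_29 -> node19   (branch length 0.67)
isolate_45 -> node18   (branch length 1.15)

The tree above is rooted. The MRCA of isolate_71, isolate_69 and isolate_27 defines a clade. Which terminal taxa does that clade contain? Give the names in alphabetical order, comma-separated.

isolate_14, isolate_16, isolate_20, isolate_27, isolate_29, isolate_33, isolate_45, isolate_53, isolate_6, isolate_67, isolate_69, isolate_71

Tracing isolate_71: it sits inside (isolate_53,isolate_71).
Tracing isolate_69: it sits inside (isolate_69,isolate_20).
Tracing isolate_27: it sits inside ((isolate_16,isolate_67),isolate_27).
The smallest clade enclosing all 3 is ((((isolate_16,isolate_67),isolate_27),(((isolate_6,isolate_33),(isolate_69,isolate_20)),isolate_14)),(((isolate_53,isolate_71),isolate_29),isolate_45)); the answer is its 12 terminal taxa in alphabetical order.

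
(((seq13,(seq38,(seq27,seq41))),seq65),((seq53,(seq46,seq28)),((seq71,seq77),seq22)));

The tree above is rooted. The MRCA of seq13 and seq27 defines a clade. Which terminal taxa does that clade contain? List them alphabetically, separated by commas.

Tracing seq13: it sits inside (seq13,(seq38,(seq27,seq41))).
Tracing seq27: it sits inside (seq27,seq41).
The smallest clade enclosing both is (seq13,(seq38,(seq27,seq41))); the answer is its 4 terminal taxa in alphabetical order.

seq13, seq27, seq38, seq41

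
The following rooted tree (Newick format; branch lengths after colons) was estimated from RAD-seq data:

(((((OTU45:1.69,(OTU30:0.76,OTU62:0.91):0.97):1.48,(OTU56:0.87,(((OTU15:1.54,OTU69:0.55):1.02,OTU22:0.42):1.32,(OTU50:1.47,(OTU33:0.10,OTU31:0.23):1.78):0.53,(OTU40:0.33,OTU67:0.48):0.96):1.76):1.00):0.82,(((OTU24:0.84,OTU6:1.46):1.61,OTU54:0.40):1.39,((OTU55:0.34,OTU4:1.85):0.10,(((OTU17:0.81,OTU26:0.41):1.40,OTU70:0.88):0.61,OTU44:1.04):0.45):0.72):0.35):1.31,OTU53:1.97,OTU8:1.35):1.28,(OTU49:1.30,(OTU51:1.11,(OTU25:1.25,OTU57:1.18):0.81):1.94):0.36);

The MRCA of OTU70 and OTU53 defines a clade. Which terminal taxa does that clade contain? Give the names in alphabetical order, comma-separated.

Tracing OTU70: it sits inside ((OTU17,OTU26),OTU70).
Tracing OTU53: it sits inside ((((OTU45,(OTU30,OTU62)),(OTU56,(((OTU15,OTU69),OTU22),(OTU50,(OTU33,OTU31)),(OTU40,OTU67)))),(((OTU24,OTU6),OTU54),((OTU55,OTU4),(((OTU17,OTU26),OTU70),OTU44)))),OTU53,OTU8).
The smallest clade enclosing both is ((((OTU45,(OTU30,OTU62)),(OTU56,(((OTU15,OTU69),OTU22),(OTU50,(OTU33,OTU31)),(OTU40,OTU67)))),(((OTU24,OTU6),OTU54),((OTU55,OTU4),(((OTU17,OTU26),OTU70),OTU44)))),OTU53,OTU8); the answer is its 23 terminal taxa in alphabetical order.

OTU15, OTU17, OTU22, OTU24, OTU26, OTU30, OTU31, OTU33, OTU4, OTU40, OTU44, OTU45, OTU50, OTU53, OTU54, OTU55, OTU56, OTU6, OTU62, OTU67, OTU69, OTU70, OTU8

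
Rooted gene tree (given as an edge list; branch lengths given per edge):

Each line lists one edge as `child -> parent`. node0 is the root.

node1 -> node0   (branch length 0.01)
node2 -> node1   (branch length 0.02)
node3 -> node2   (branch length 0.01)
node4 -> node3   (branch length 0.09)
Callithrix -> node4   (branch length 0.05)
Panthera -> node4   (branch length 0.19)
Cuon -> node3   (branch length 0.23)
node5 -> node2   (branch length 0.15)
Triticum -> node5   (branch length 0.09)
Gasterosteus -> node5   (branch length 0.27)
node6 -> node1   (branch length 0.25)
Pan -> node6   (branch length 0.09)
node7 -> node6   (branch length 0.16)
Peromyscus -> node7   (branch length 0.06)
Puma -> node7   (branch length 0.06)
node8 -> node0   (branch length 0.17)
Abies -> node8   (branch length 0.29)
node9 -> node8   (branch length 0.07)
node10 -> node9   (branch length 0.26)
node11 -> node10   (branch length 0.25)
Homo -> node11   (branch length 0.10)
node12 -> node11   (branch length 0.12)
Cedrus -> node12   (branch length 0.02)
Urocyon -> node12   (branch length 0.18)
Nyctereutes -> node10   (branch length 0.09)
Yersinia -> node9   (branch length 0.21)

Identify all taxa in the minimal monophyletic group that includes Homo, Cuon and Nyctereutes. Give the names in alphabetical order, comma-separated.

Tracing Homo: it sits inside (Homo,(Cedrus,Urocyon)).
Tracing Cuon: it sits inside ((Callithrix,Panthera),Cuon).
Tracing Nyctereutes: it sits inside ((Homo,(Cedrus,Urocyon)),Nyctereutes).
The smallest clade enclosing all 3 is the whole tree (their MRCA is the root), so the answer is all 14 tips in alphabetical order.

Abies, Callithrix, Cedrus, Cuon, Gasterosteus, Homo, Nyctereutes, Pan, Panthera, Peromyscus, Puma, Triticum, Urocyon, Yersinia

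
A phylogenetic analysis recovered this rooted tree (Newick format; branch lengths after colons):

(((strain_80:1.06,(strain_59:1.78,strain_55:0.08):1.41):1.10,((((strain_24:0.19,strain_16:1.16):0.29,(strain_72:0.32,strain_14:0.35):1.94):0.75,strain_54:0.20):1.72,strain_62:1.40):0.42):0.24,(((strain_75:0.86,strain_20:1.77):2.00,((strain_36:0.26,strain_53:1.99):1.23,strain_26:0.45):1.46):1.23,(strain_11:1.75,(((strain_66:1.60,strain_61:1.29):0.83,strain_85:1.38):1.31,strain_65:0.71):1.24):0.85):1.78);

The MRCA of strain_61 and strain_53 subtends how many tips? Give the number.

10

The MRCA of strain_61 and strain_53 is the node subtending (((strain_75,strain_20),((strain_36,strain_53),strain_26)),(strain_11,(((strain_66,strain_61),strain_85),strain_65))).
That clade contains 10 terminal taxa: strain_11, strain_20, strain_26, strain_36, strain_53, strain_61, strain_65, strain_66, strain_75, strain_85.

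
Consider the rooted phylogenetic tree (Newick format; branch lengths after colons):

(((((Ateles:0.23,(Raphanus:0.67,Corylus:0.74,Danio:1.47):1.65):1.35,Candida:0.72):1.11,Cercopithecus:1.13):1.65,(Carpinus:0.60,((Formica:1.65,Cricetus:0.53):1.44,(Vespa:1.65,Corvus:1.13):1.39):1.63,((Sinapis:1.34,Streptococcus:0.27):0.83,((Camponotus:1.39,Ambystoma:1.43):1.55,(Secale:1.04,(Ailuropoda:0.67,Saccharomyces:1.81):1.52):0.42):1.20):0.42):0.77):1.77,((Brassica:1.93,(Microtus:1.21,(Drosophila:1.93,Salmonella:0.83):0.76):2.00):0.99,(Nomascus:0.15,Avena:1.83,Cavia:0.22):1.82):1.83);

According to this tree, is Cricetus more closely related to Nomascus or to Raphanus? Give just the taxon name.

Raphanus

The MRCA of Cricetus and Raphanus subtends ((((Ateles,(Raphanus,Corylus,Danio)),Candida),Cercopithecus),(Carpinus,((Formica,Cricetus),(Vespa,Corvus)),((Sinapis,Streptococcus),((Camponotus,Ambystoma),(Secale,(Ailuropoda,Saccharomyces)))))) (18 taxa).
The MRCA of Cricetus and Nomascus is the root, subtending the entire tree (25 taxa).
The first is nested inside the second, so Cricetus shares a more recent common ancestor with Raphanus.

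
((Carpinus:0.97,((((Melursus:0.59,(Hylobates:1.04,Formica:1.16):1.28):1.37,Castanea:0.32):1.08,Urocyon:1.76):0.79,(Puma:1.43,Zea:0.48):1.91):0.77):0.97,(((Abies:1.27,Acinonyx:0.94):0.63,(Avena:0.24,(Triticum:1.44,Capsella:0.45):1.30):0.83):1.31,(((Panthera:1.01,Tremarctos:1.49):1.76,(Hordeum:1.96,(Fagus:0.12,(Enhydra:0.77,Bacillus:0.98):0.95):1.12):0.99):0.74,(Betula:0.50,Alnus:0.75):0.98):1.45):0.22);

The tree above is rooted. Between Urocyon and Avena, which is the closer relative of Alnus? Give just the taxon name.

The MRCA of Alnus and Avena subtends (((Abies,Acinonyx),(Avena,(Triticum,Capsella))),(((Panthera,Tremarctos),(Hordeum,(Fagus,(Enhydra,Bacillus)))),(Betula,Alnus))) (13 taxa).
The MRCA of Alnus and Urocyon is the root, subtending the entire tree (21 taxa).
The first is nested inside the second, so Alnus shares a more recent common ancestor with Avena.

Avena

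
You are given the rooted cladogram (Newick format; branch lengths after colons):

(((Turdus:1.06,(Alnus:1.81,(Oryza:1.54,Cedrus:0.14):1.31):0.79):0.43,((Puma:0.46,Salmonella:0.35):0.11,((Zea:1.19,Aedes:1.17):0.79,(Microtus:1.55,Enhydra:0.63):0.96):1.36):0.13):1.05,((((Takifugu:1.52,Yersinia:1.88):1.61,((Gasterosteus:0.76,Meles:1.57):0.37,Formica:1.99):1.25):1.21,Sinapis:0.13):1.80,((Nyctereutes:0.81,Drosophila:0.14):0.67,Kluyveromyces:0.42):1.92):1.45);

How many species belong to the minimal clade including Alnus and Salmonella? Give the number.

10

The MRCA of Alnus and Salmonella is the node subtending ((Turdus,(Alnus,(Oryza,Cedrus))),((Puma,Salmonella),((Zea,Aedes),(Microtus,Enhydra)))).
That clade contains 10 terminal taxa: Aedes, Alnus, Cedrus, Enhydra, Microtus, Oryza, Puma, Salmonella, Turdus, Zea.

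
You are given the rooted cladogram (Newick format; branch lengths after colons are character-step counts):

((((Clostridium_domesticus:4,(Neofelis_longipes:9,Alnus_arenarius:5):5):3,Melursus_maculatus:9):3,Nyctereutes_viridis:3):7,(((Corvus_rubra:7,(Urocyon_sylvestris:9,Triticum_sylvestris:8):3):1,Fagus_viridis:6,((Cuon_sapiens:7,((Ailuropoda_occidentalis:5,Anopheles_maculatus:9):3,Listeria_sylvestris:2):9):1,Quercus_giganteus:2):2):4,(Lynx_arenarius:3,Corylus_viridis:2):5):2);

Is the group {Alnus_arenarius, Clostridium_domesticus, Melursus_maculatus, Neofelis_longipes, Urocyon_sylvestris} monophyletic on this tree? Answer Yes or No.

No

The MRCA of the listed taxa is the root, so the smallest clade containing them is the whole tree.
That clade also contains Ailuropoda_occidentalis, Anopheles_maculatus, Corvus_rubra, Corylus_viridis, Cuon_sapiens, Fagus_viridis, Listeria_sylvestris, Lynx_arenarius, Nyctereutes_viridis, Quercus_giganteus, Triticum_sylvestris, which are not in the proposed group, so the group is not monophyletic.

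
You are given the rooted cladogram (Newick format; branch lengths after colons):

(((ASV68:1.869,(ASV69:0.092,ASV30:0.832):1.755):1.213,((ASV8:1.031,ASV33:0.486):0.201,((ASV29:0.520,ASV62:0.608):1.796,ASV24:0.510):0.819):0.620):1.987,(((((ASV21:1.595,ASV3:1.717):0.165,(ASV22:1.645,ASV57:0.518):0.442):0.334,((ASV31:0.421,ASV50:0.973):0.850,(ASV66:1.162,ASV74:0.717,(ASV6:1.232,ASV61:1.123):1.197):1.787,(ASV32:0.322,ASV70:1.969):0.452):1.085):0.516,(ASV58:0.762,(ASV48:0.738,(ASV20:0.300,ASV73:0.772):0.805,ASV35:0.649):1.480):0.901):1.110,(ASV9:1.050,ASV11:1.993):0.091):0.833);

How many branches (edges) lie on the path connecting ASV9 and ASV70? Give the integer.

The MRCA of ASV9 and ASV70 is the node subtending (((((ASV21,ASV3),(ASV22,ASV57)),((ASV31,ASV50),(ASV66,ASV74,(ASV6,ASV61)),(ASV32,ASV70))),(ASV58,(ASV48,(ASV20,ASV73),ASV35))),(ASV9,ASV11)).
From ASV9 up to that node: 2 branches. From ASV70 up to the same node: 5 branches. Total: 2 + 5 = 7.

7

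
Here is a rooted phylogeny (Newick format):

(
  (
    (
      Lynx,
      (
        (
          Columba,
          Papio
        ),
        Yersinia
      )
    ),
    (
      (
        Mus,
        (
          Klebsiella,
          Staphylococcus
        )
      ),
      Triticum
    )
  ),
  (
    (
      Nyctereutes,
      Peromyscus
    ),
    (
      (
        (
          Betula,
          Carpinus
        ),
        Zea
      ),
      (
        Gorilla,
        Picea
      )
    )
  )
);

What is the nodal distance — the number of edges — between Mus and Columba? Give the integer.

7

The MRCA of Mus and Columba is the node subtending ((Lynx,((Columba,Papio),Yersinia)),((Mus,(Klebsiella,Staphylococcus)),Triticum)).
From Mus up to that node: 3 branches. From Columba up to the same node: 4 branches. Total: 3 + 4 = 7.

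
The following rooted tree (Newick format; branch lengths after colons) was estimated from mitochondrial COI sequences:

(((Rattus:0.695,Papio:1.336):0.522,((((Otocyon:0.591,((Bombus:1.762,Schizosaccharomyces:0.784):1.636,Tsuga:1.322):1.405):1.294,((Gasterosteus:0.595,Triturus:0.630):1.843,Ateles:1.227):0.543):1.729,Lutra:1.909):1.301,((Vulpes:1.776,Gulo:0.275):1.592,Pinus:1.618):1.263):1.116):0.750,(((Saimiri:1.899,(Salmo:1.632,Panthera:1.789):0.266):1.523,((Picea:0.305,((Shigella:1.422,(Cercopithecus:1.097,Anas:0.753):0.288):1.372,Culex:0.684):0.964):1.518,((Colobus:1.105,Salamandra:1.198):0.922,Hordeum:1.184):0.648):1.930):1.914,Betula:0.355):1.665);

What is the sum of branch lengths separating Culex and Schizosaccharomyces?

The path runs Culex → … → MRCA → … → Schizosaccharomyces; the MRCA is the root of the tree.
Branch lengths along that path: 0.684 + 0.964 + 1.518 + 1.930 + 1.914 + 1.665 + 0.750 + 1.116 + 1.301 + 1.729 + 1.294 + 1.405 + 1.636 + 0.784 = 18.690.

18.690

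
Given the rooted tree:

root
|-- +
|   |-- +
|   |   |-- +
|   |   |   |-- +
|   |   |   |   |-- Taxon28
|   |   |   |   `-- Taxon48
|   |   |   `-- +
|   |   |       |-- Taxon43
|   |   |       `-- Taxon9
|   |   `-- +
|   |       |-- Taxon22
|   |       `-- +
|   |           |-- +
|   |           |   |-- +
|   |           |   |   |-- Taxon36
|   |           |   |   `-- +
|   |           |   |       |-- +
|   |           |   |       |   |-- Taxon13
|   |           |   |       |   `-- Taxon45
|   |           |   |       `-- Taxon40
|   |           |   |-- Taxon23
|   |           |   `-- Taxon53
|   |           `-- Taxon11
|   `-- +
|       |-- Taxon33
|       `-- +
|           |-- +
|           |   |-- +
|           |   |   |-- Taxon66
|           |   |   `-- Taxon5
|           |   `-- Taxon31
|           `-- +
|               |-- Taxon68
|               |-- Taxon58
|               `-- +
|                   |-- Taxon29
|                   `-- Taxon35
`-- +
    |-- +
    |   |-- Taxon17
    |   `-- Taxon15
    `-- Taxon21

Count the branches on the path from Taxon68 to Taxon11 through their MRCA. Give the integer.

The MRCA of Taxon68 and Taxon11 is the node subtending ((((Taxon28,Taxon48),(Taxon43,Taxon9)),(Taxon22,(((Taxon36,((Taxon13,Taxon45),Taxon40)),Taxon23,Taxon53),Taxon11))),(Taxon33,(((Taxon66,Taxon5),Taxon31),(Taxon68,Taxon58,(Taxon29,Taxon35))))).
From Taxon68 up to that node: 4 branches. From Taxon11 up to the same node: 4 branches. Total: 4 + 4 = 8.

8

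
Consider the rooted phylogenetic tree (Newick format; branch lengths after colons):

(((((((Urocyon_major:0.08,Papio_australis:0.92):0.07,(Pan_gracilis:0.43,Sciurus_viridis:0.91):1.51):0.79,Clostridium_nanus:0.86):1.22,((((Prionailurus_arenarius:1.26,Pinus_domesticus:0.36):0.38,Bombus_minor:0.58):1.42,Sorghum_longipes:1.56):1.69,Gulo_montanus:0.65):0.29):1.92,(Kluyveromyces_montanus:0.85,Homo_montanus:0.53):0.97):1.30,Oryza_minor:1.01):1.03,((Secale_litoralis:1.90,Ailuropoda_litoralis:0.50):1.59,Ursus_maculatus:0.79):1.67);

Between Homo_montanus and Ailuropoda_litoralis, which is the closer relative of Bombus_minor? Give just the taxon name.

The MRCA of Bombus_minor and Homo_montanus subtends (((((Urocyon_major,Papio_australis),(Pan_gracilis,Sciurus_viridis)),Clostridium_nanus),((((Prionailurus_arenarius,Pinus_domesticus),Bombus_minor),Sorghum_longipes),Gulo_montanus)),(Kluyveromyces_montanus,Homo_montanus)) (12 taxa).
The MRCA of Bombus_minor and Ailuropoda_litoralis is the root, subtending the entire tree (16 taxa).
The first is nested inside the second, so Bombus_minor shares a more recent common ancestor with Homo_montanus.

Homo_montanus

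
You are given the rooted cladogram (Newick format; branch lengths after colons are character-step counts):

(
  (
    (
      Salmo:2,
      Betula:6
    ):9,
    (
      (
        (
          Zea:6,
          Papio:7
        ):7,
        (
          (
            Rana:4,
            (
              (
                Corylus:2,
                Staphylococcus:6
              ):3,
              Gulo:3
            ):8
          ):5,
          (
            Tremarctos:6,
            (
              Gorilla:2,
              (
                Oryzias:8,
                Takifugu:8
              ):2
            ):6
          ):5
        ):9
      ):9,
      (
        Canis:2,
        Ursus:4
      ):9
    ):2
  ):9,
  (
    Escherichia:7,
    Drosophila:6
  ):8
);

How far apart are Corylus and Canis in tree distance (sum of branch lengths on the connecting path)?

47

The path runs Corylus → … → MRCA → … → Canis; the MRCA is the node subtending (((Zea,Papio),((Rana,((Corylus,Staphylococcus),Gulo)),(Tremarctos,(Gorilla,(Oryzias,Takifugu))))),(Canis,Ursus)).
Branch lengths along that path: 2 + 3 + 8 + 5 + 9 + 9 + 9 + 2 = 47.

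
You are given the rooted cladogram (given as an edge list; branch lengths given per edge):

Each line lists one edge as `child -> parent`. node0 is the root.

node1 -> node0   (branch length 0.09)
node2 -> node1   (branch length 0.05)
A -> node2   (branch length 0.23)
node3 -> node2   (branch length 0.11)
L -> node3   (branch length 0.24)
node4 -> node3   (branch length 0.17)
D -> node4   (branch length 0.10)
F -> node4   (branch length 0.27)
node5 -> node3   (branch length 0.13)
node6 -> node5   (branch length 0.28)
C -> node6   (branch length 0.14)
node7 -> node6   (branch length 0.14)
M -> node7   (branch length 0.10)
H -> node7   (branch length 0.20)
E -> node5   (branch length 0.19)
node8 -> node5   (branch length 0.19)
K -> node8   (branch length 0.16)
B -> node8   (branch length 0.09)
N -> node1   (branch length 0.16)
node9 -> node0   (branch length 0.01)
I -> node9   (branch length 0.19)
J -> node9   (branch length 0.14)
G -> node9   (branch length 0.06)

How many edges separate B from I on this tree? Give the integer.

8

The MRCA of B and I is the root of the tree.
From B up to that node: 6 branches. From I up to the same node: 2 branches. Total: 6 + 2 = 8.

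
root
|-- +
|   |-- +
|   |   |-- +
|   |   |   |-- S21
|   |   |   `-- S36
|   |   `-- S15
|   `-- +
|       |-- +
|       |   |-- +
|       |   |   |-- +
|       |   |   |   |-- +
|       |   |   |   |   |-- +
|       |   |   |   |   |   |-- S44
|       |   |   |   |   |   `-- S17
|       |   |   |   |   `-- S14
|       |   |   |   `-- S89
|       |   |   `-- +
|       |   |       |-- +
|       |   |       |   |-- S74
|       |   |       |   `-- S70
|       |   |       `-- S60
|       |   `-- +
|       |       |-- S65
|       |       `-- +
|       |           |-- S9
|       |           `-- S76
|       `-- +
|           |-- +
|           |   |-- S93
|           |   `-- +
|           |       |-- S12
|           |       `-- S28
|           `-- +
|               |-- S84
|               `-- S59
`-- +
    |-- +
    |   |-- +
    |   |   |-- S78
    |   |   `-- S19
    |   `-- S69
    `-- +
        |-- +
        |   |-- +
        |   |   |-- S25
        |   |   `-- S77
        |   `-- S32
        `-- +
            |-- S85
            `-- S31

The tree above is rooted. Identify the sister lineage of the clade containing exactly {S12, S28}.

S93

The clade containing exactly {S12, S28} attaches to the tree at the node subtending (S93,(S12,S28)).
The other lineage descending from that same node — the sister group — is the single tip S93.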